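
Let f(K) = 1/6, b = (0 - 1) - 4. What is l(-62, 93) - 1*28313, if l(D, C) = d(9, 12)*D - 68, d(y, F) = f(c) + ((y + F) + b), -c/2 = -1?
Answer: -88150/3 ≈ -29383.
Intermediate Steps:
b = -5 (b = -1 - 4 = -5)
c = 2 (c = -2*(-1) = 2)
f(K) = ⅙
d(y, F) = -29/6 + F + y (d(y, F) = ⅙ + ((y + F) - 5) = ⅙ + ((F + y) - 5) = ⅙ + (-5 + F + y) = -29/6 + F + y)
l(D, C) = -68 + 97*D/6 (l(D, C) = (-29/6 + 12 + 9)*D - 68 = 97*D/6 - 68 = -68 + 97*D/6)
l(-62, 93) - 1*28313 = (-68 + (97/6)*(-62)) - 1*28313 = (-68 - 3007/3) - 28313 = -3211/3 - 28313 = -88150/3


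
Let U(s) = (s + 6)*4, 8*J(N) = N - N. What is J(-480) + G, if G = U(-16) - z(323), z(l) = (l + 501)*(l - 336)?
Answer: 10672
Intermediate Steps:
J(N) = 0 (J(N) = (N - N)/8 = (⅛)*0 = 0)
z(l) = (-336 + l)*(501 + l) (z(l) = (501 + l)*(-336 + l) = (-336 + l)*(501 + l))
U(s) = 24 + 4*s (U(s) = (6 + s)*4 = 24 + 4*s)
G = 10672 (G = (24 + 4*(-16)) - (-168336 + 323² + 165*323) = (24 - 64) - (-168336 + 104329 + 53295) = -40 - 1*(-10712) = -40 + 10712 = 10672)
J(-480) + G = 0 + 10672 = 10672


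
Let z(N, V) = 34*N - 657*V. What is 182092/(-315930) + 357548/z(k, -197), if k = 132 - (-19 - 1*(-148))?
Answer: 14895596798/6820454805 ≈ 2.1840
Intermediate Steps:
k = 3 (k = 132 - (-19 + 148) = 132 - 1*129 = 132 - 129 = 3)
z(N, V) = -657*V + 34*N
182092/(-315930) + 357548/z(k, -197) = 182092/(-315930) + 357548/(-657*(-197) + 34*3) = 182092*(-1/315930) + 357548/(129429 + 102) = -91046/157965 + 357548/129531 = 14895596798/6820454805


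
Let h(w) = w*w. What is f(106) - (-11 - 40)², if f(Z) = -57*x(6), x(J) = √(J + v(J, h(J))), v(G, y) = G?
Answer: -2601 - 114*√3 ≈ -2798.5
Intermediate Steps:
h(w) = w²
x(J) = √2*√J (x(J) = √(J + J) = √(2*J) = √2*√J)
f(Z) = -114*√3 (f(Z) = -57*√2*√6 = -114*√3)
f(106) - (-11 - 40)² = -114*√3 - (-11 - 40)² = -114*√3 - 1*(-51)² = -114*√3 - 1*2601 = -114*√3 - 2601 = -2601 - 114*√3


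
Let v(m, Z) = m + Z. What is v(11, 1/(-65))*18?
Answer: 12852/65 ≈ 197.72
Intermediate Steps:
v(m, Z) = Z + m
v(11, 1/(-65))*18 = (1/(-65) + 11)*18 = (-1/65 + 11)*18 = (714/65)*18 = 12852/65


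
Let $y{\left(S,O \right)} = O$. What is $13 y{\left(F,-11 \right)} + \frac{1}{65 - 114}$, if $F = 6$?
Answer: $- \frac{7008}{49} \approx -143.02$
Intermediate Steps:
$13 y{\left(F,-11 \right)} + \frac{1}{65 - 114} = 13 \left(-11\right) + \frac{1}{65 - 114} = -143 + \frac{1}{-49} = -143 - \frac{1}{49} = - \frac{7008}{49}$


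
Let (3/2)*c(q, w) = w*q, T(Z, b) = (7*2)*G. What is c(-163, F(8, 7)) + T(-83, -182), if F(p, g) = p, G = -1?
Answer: -2650/3 ≈ -883.33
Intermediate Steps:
T(Z, b) = -14 (T(Z, b) = (7*2)*(-1) = 14*(-1) = -14)
c(q, w) = 2*q*w/3 (c(q, w) = 2*(w*q)/3 = 2*(q*w)/3 = 2*q*w/3)
c(-163, F(8, 7)) + T(-83, -182) = (⅔)*(-163)*8 - 14 = -2608/3 - 14 = -2650/3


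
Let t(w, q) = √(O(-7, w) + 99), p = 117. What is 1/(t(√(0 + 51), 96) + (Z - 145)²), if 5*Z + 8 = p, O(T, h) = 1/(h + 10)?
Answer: 1/(379456/25 + √(99 + 1/(10 + √51))) ≈ 6.5841e-5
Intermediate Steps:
O(T, h) = 1/(10 + h)
Z = 109/5 (Z = -8/5 + (⅕)*117 = -8/5 + 117/5 = 109/5 ≈ 21.800)
t(w, q) = √(99 + 1/(10 + w)) (t(w, q) = √(1/(10 + w) + 99) = √(99 + 1/(10 + w)))
1/(t(√(0 + 51), 96) + (Z - 145)²) = 1/(√((991 + 99*√(0 + 51))/(10 + √(0 + 51))) + (109/5 - 145)²) = 1/(√((991 + 99*√51)/(10 + √51)) + (-616/5)²) = 1/(√(991 + 99*√51)/√(10 + √51) + 379456/25) = 1/(379456/25 + √(991 + 99*√51)/√(10 + √51))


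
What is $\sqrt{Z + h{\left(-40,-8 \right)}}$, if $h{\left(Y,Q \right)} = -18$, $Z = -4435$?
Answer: $i \sqrt{4453} \approx 66.731 i$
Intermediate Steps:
$\sqrt{Z + h{\left(-40,-8 \right)}} = \sqrt{-4435 - 18} = \sqrt{-4453} = i \sqrt{4453}$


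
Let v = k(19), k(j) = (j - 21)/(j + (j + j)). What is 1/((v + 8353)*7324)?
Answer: 57/3487095556 ≈ 1.6346e-8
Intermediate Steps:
k(j) = (-21 + j)/(3*j) (k(j) = (-21 + j)/(j + 2*j) = (-21 + j)/((3*j)) = (-21 + j)*(1/(3*j)) = (-21 + j)/(3*j))
v = -2/57 (v = (⅓)*(-21 + 19)/19 = (⅓)*(1/19)*(-2) = -2/57 ≈ -0.035088)
1/((v + 8353)*7324) = 1/((-2/57 + 8353)*7324) = (1/7324)/(476119/57) = (57/476119)*(1/7324) = 57/3487095556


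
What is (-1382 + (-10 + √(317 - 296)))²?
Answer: (1392 - √21)² ≈ 1.9249e+6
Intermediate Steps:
(-1382 + (-10 + √(317 - 296)))² = (-1382 + (-10 + √21))² = (-1392 + √21)²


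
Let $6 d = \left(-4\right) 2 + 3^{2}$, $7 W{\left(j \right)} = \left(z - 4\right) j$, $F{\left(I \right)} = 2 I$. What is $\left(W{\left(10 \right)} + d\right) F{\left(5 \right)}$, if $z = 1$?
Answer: $- \frac{865}{21} \approx -41.19$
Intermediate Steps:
$W{\left(j \right)} = - \frac{3 j}{7}$ ($W{\left(j \right)} = \frac{\left(1 - 4\right) j}{7} = \frac{\left(-3\right) j}{7} = - \frac{3 j}{7}$)
$d = \frac{1}{6}$ ($d = \frac{\left(-4\right) 2 + 3^{2}}{6} = \frac{-8 + 9}{6} = \frac{1}{6} \cdot 1 = \frac{1}{6} \approx 0.16667$)
$\left(W{\left(10 \right)} + d\right) F{\left(5 \right)} = \left(\left(- \frac{3}{7}\right) 10 + \frac{1}{6}\right) 2 \cdot 5 = \left(- \frac{30}{7} + \frac{1}{6}\right) 10 = \left(- \frac{173}{42}\right) 10 = - \frac{865}{21}$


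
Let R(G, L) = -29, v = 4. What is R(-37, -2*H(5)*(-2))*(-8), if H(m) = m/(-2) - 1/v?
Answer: 232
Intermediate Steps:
H(m) = -¼ - m/2 (H(m) = m/(-2) - 1/4 = m*(-½) - 1*¼ = -m/2 - ¼ = -¼ - m/2)
R(-37, -2*H(5)*(-2))*(-8) = -29*(-8) = 232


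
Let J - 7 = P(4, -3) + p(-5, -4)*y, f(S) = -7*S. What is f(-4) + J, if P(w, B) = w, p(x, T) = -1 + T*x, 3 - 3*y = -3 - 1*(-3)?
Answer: 58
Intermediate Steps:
y = 1 (y = 1 - (-3 - 1*(-3))/3 = 1 - (-3 + 3)/3 = 1 - ⅓*0 = 1 + 0 = 1)
J = 30 (J = 7 + (4 + (-1 - 4*(-5))*1) = 7 + (4 + (-1 + 20)*1) = 7 + (4 + 19*1) = 7 + (4 + 19) = 7 + 23 = 30)
f(-4) + J = -7*(-4) + 30 = 28 + 30 = 58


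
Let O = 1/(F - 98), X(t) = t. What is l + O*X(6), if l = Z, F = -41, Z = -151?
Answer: -20995/139 ≈ -151.04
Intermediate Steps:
O = -1/139 (O = 1/(-41 - 98) = 1/(-139) = -1/139 ≈ -0.0071942)
l = -151
l + O*X(6) = -151 - 1/139*6 = -151 - 6/139 = -20995/139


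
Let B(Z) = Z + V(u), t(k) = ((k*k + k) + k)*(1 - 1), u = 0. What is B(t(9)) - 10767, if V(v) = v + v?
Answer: -10767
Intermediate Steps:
V(v) = 2*v
t(k) = 0 (t(k) = ((k² + k) + k)*0 = ((k + k²) + k)*0 = (k² + 2*k)*0 = 0)
B(Z) = Z (B(Z) = Z + 2*0 = Z + 0 = Z)
B(t(9)) - 10767 = 0 - 10767 = -10767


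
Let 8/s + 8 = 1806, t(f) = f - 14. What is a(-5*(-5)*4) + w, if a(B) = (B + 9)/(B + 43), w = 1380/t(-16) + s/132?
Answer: -1586080/35061 ≈ -45.238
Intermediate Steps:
t(f) = -14 + f
s = 4/899 (s = 8/(-8 + 1806) = 8/1798 = 8*(1/1798) = 4/899 ≈ 0.0044494)
w = -1364681/29667 (w = 1380/(-14 - 16) + (4/899)/132 = 1380/(-30) + (4/899)*(1/132) = 1380*(-1/30) + 1/29667 = -46 + 1/29667 = -1364681/29667 ≈ -46.000)
a(B) = (9 + B)/(43 + B)
a(-5*(-5)*4) + w = (9 - 5*(-5)*4)/(43 - 5*(-5)*4) - 1364681/29667 = (9 + 25*4)/(43 + 25*4) - 1364681/29667 = (9 + 100)/(43 + 100) - 1364681/29667 = 109/143 - 1364681/29667 = -1586080/35061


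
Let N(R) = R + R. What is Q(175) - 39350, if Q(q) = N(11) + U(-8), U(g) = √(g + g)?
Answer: -39328 + 4*I ≈ -39328.0 + 4.0*I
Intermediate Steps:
N(R) = 2*R
U(g) = √2*√g (U(g) = √(2*g) = √2*√g)
Q(q) = 22 + 4*I (Q(q) = 2*11 + √2*√(-8) = 22 + √2*(2*I*√2) = 22 + 4*I)
Q(175) - 39350 = (22 + 4*I) - 39350 = -39328 + 4*I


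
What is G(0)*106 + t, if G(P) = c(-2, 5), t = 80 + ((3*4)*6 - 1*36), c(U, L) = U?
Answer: -96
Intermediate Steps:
t = 116 (t = 80 + (12*6 - 36) = 80 + (72 - 36) = 80 + 36 = 116)
G(P) = -2
G(0)*106 + t = -2*106 + 116 = -212 + 116 = -96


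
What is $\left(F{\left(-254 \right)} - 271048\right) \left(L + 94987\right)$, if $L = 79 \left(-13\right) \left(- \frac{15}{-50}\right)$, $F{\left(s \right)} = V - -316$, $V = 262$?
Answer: $-25607802083$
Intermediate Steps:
$F{\left(s \right)} = 578$ ($F{\left(s \right)} = 262 - -316 = 262 + 316 = 578$)
$L = - \frac{3081}{10}$ ($L = - 1027 \left(\left(-15\right) \left(- \frac{1}{50}\right)\right) = \left(-1027\right) \frac{3}{10} = - \frac{3081}{10} \approx -308.1$)
$\left(F{\left(-254 \right)} - 271048\right) \left(L + 94987\right) = \left(578 - 271048\right) \left(- \frac{3081}{10} + 94987\right) = \left(-270470\right) \frac{946789}{10} = -25607802083$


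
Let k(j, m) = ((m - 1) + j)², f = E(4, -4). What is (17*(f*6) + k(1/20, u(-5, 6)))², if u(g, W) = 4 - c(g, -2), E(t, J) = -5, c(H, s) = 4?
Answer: 41468842321/160000 ≈ 2.5918e+5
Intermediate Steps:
f = -5
u(g, W) = 0 (u(g, W) = 4 - 1*4 = 4 - 4 = 0)
k(j, m) = (-1 + j + m)² (k(j, m) = ((-1 + m) + j)² = (-1 + j + m)²)
(17*(f*6) + k(1/20, u(-5, 6)))² = (17*(-5*6) + (-1 + 1/20 + 0)²)² = (17*(-30) + (-1 + 1/20 + 0)²)² = (-510 + (-19/20)²)² = (-510 + 361/400)² = (-203639/400)² = 41468842321/160000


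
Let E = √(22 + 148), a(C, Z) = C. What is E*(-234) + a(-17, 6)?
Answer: -17 - 234*√170 ≈ -3068.0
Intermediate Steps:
E = √170 ≈ 13.038
E*(-234) + a(-17, 6) = √170*(-234) - 17 = -234*√170 - 17 = -17 - 234*√170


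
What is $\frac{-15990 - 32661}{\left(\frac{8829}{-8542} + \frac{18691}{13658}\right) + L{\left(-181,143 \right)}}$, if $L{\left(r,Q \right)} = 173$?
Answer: $- \frac{1418987127009}{5055600017} \approx -280.68$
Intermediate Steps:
$\frac{-15990 - 32661}{\left(\frac{8829}{-8542} + \frac{18691}{13658}\right) + L{\left(-181,143 \right)}} = \frac{-15990 - 32661}{\left(\frac{8829}{-8542} + \frac{18691}{13658}\right) + 173} = - \frac{48651}{\left(8829 \left(- \frac{1}{8542}\right) + 18691 \cdot \frac{1}{13658}\right) + 173} = - \frac{48651}{\left(- \frac{8829}{8542} + \frac{18691}{13658}\right) + 173} = - \frac{48651}{\frac{9768010}{29166659} + 173} = - \frac{48651}{\frac{5055600017}{29166659}} = \left(-48651\right) \frac{29166659}{5055600017} = - \frac{1418987127009}{5055600017}$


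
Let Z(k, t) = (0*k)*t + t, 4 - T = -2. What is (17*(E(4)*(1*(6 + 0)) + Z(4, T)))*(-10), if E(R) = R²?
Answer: -17340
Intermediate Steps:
T = 6 (T = 4 - 1*(-2) = 4 + 2 = 6)
Z(k, t) = t (Z(k, t) = 0*t + t = 0 + t = t)
(17*(E(4)*(1*(6 + 0)) + Z(4, T)))*(-10) = (17*(4²*(1*(6 + 0)) + 6))*(-10) = (17*(16*(1*6) + 6))*(-10) = (17*(16*6 + 6))*(-10) = (17*(96 + 6))*(-10) = (17*102)*(-10) = 1734*(-10) = -17340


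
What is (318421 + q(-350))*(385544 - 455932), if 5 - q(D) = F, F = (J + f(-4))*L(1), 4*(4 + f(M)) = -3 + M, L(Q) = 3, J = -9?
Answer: -22416483957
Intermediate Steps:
f(M) = -19/4 + M/4 (f(M) = -4 + (-3 + M)/4 = -4 + (-3/4 + M/4) = -19/4 + M/4)
F = -177/4 (F = (-9 + (-19/4 + (1/4)*(-4)))*3 = (-9 + (-19/4 - 1))*3 = (-9 - 23/4)*3 = -59/4*3 = -177/4 ≈ -44.250)
q(D) = 197/4 (q(D) = 5 - 1*(-177/4) = 5 + 177/4 = 197/4)
(318421 + q(-350))*(385544 - 455932) = (318421 + 197/4)*(385544 - 455932) = (1273881/4)*(-70388) = -22416483957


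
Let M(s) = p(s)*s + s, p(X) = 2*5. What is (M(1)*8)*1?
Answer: 88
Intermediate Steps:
p(X) = 10
M(s) = 11*s (M(s) = 10*s + s = 11*s)
(M(1)*8)*1 = ((11*1)*8)*1 = (11*8)*1 = 88*1 = 88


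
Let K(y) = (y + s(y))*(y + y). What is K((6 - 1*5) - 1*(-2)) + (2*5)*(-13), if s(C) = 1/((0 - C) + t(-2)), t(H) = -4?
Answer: -790/7 ≈ -112.86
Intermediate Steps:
s(C) = 1/(-4 - C) (s(C) = 1/((0 - C) - 4) = 1/(-C - 4) = 1/(-4 - C))
K(y) = 2*y*(y - 1/(4 + y)) (K(y) = (y - 1/(4 + y))*(y + y) = (y - 1/(4 + y))*(2*y) = 2*y*(y - 1/(4 + y)))
K((6 - 1*5) - 1*(-2)) + (2*5)*(-13) = 2*((6 - 1*5) - 1*(-2))*(-1 + ((6 - 1*5) - 1*(-2))*(4 + ((6 - 1*5) - 1*(-2))))/(4 + ((6 - 1*5) - 1*(-2))) + (2*5)*(-13) = 2*((6 - 5) + 2)*(-1 + ((6 - 5) + 2)*(4 + ((6 - 5) + 2)))/(4 + ((6 - 5) + 2)) + 10*(-13) = 2*(1 + 2)*(-1 + (1 + 2)*(4 + (1 + 2)))/(4 + (1 + 2)) - 130 = 2*3*(-1 + 3*(4 + 3))/(4 + 3) - 130 = 2*3*(-1 + 3*7)/7 - 130 = 2*3*(⅐)*(-1 + 21) - 130 = 2*3*(⅐)*20 - 130 = 120/7 - 130 = -790/7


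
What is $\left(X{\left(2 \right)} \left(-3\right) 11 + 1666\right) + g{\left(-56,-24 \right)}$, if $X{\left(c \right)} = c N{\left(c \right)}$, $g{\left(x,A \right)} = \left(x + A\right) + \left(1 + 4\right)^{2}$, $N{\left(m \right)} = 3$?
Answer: $1413$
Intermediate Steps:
$g{\left(x,A \right)} = 25 + A + x$ ($g{\left(x,A \right)} = \left(A + x\right) + 5^{2} = \left(A + x\right) + 25 = 25 + A + x$)
$X{\left(c \right)} = 3 c$ ($X{\left(c \right)} = c 3 = 3 c$)
$\left(X{\left(2 \right)} \left(-3\right) 11 + 1666\right) + g{\left(-56,-24 \right)} = \left(3 \cdot 2 \left(-3\right) 11 + 1666\right) - 55 = \left(6 \left(-3\right) 11 + 1666\right) - 55 = \left(\left(-18\right) 11 + 1666\right) - 55 = \left(-198 + 1666\right) - 55 = 1468 - 55 = 1413$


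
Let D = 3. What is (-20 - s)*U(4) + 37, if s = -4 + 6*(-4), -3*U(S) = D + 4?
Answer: 55/3 ≈ 18.333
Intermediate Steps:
U(S) = -7/3 (U(S) = -(3 + 4)/3 = -⅓*7 = -7/3)
s = -28 (s = -4 - 24 = -28)
(-20 - s)*U(4) + 37 = (-20 - 1*(-28))*(-7/3) + 37 = (-20 + 28)*(-7/3) + 37 = 8*(-7/3) + 37 = -56/3 + 37 = 55/3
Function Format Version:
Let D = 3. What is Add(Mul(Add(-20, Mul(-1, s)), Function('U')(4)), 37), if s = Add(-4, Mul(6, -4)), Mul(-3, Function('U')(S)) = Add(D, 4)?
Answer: Rational(55, 3) ≈ 18.333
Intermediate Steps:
Function('U')(S) = Rational(-7, 3) (Function('U')(S) = Mul(Rational(-1, 3), Add(3, 4)) = Mul(Rational(-1, 3), 7) = Rational(-7, 3))
s = -28 (s = Add(-4, -24) = -28)
Add(Mul(Add(-20, Mul(-1, s)), Function('U')(4)), 37) = Add(Mul(Add(-20, Mul(-1, -28)), Rational(-7, 3)), 37) = Add(Mul(Add(-20, 28), Rational(-7, 3)), 37) = Add(Mul(8, Rational(-7, 3)), 37) = Add(Rational(-56, 3), 37) = Rational(55, 3)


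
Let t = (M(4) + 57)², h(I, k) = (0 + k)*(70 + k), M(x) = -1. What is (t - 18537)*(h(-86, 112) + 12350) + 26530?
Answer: -504109804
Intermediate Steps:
h(I, k) = k*(70 + k)
t = 3136 (t = (-1 + 57)² = 56² = 3136)
(t - 18537)*(h(-86, 112) + 12350) + 26530 = (3136 - 18537)*(112*(70 + 112) + 12350) + 26530 = -15401*(112*182 + 12350) + 26530 = -15401*(20384 + 12350) + 26530 = -15401*32734 + 26530 = -504136334 + 26530 = -504109804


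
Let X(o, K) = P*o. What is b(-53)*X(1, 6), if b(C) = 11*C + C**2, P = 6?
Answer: 13356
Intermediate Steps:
b(C) = C**2 + 11*C
X(o, K) = 6*o
b(-53)*X(1, 6) = (-53*(11 - 53))*(6*1) = -53*(-42)*6 = 2226*6 = 13356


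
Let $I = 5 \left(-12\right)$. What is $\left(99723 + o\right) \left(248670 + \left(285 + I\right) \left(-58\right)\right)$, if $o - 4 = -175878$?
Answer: $-17942698620$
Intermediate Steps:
$o = -175874$ ($o = 4 - 175878 = -175874$)
$I = -60$
$\left(99723 + o\right) \left(248670 + \left(285 + I\right) \left(-58\right)\right) = \left(99723 - 175874\right) \left(248670 + \left(285 - 60\right) \left(-58\right)\right) = - 76151 \left(248670 + 225 \left(-58\right)\right) = - 76151 \left(248670 - 13050\right) = \left(-76151\right) 235620 = -17942698620$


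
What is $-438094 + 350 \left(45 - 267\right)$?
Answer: $-515794$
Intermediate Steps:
$-438094 + 350 \left(45 - 267\right) = -438094 + 350 \left(-222\right) = -438094 - 77700 = -515794$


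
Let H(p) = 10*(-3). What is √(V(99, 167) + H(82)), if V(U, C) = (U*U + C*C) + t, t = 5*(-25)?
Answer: √37535 ≈ 193.74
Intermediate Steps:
t = -125
H(p) = -30
V(U, C) = -125 + C² + U² (V(U, C) = (U*U + C*C) - 125 = (U² + C²) - 125 = (C² + U²) - 125 = -125 + C² + U²)
√(V(99, 167) + H(82)) = √((-125 + 167² + 99²) - 30) = √((-125 + 27889 + 9801) - 30) = √(37565 - 30) = √37535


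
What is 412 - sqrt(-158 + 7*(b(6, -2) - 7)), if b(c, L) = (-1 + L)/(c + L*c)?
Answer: 412 - I*sqrt(814)/2 ≈ 412.0 - 14.265*I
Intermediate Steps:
b(c, L) = (-1 + L)/(c + L*c)
412 - sqrt(-158 + 7*(b(6, -2) - 7)) = 412 - sqrt(-158 + 7*((-1 - 2)/(6*(1 - 2)) - 7)) = 412 - sqrt(-158 + 7*((1/6)*(-3)/(-1) - 7)) = 412 - sqrt(-158 + 7*((1/6)*(-1)*(-3) - 7)) = 412 - sqrt(-158 + 7*(1/2 - 7)) = 412 - sqrt(-158 + 7*(-13/2)) = 412 - sqrt(-158 - 91/2) = 412 - sqrt(-407/2) = 412 - I*sqrt(814)/2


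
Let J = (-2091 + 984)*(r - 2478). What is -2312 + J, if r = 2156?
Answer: 354142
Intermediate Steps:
J = 356454 (J = (-2091 + 984)*(2156 - 2478) = -1107*(-322) = 356454)
-2312 + J = -2312 + 356454 = 354142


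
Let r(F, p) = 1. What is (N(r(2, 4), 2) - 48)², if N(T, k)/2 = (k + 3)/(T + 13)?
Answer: 109561/49 ≈ 2235.9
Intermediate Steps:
N(T, k) = 2*(3 + k)/(13 + T) (N(T, k) = 2*((k + 3)/(T + 13)) = 2*((3 + k)/(13 + T)) = 2*(3 + k)/(13 + T))
(N(r(2, 4), 2) - 48)² = (2*(3 + 2)/(13 + 1) - 48)² = (2*5/14 - 48)² = (2*(1/14)*5 - 48)² = (5/7 - 48)² = (-331/7)² = 109561/49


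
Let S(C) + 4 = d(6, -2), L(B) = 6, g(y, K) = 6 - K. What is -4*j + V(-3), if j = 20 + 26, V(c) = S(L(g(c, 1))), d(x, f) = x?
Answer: -182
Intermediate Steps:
S(C) = 2 (S(C) = -4 + 6 = 2)
V(c) = 2
j = 46
-4*j + V(-3) = -4*46 + 2 = -184 + 2 = -182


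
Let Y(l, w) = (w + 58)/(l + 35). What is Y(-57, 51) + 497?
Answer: 10825/22 ≈ 492.05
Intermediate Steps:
Y(l, w) = (58 + w)/(35 + l)
Y(-57, 51) + 497 = (58 + 51)/(35 - 57) + 497 = 109/(-22) + 497 = -1/22*109 + 497 = -109/22 + 497 = 10825/22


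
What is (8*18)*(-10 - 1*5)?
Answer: -2160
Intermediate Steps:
(8*18)*(-10 - 1*5) = 144*(-10 - 5) = 144*(-15) = -2160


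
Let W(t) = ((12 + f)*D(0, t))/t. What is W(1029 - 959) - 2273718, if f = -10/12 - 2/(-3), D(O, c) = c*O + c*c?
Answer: -6818669/3 ≈ -2.2729e+6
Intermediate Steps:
D(O, c) = c**2 + O*c (D(O, c) = O*c + c**2 = c**2 + O*c)
f = -1/6 (f = -10*1/12 - 2*(-1/3) = -5/6 + 2/3 = -1/6 ≈ -0.16667)
W(t) = 71*t/6 (W(t) = ((12 - 1/6)*(t*(0 + t)))/t = (71*(t*t)/6)/t = (71*t**2/6)/t = 71*t/6)
W(1029 - 959) - 2273718 = 71*(1029 - 959)/6 - 2273718 = (71/6)*70 - 2273718 = 2485/3 - 2273718 = -6818669/3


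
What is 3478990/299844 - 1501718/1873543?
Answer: 3033878114789/280885313646 ≈ 10.801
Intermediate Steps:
3478990/299844 - 1501718/1873543 = 3478990*(1/299844) - 1501718*1/1873543 = 1739495/149922 - 1501718/1873543 = 3033878114789/280885313646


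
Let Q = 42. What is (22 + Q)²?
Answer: 4096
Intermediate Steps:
(22 + Q)² = (22 + 42)² = 64² = 4096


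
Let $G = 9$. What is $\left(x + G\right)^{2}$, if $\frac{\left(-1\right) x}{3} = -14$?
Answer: $2601$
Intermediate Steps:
$x = 42$ ($x = \left(-3\right) \left(-14\right) = 42$)
$\left(x + G\right)^{2} = \left(42 + 9\right)^{2} = 51^{2} = 2601$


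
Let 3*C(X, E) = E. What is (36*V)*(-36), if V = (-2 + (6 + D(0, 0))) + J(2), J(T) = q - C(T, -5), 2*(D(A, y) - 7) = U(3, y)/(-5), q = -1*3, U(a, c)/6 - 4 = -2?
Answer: -54864/5 ≈ -10973.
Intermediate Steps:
U(a, c) = 12 (U(a, c) = 24 + 6*(-2) = 24 - 12 = 12)
C(X, E) = E/3
q = -3
D(A, y) = 29/5 (D(A, y) = 7 + (12/(-5))/2 = 7 + (12*(-⅕))/2 = 7 + (½)*(-12/5) = 7 - 6/5 = 29/5)
J(T) = -4/3 (J(T) = -3 - (-5)/3 = -3 - 1*(-5/3) = -3 + 5/3 = -4/3)
V = 127/15 (V = (-2 + (6 + 29/5)) - 4/3 = (-2 + 59/5) - 4/3 = 49/5 - 4/3 = 127/15 ≈ 8.4667)
(36*V)*(-36) = (36*(127/15))*(-36) = (1524/5)*(-36) = -54864/5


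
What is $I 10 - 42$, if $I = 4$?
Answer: $-2$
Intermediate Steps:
$I 10 - 42 = 4 \cdot 10 - 42 = 40 - 42 = -2$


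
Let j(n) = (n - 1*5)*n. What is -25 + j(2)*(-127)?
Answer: 737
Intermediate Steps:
j(n) = n*(-5 + n) (j(n) = (n - 5)*n = (-5 + n)*n = n*(-5 + n))
-25 + j(2)*(-127) = -25 + (2*(-5 + 2))*(-127) = -25 + (2*(-3))*(-127) = -25 - 6*(-127) = -25 + 762 = 737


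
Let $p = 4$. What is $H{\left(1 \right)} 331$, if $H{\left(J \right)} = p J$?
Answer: $1324$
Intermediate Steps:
$H{\left(J \right)} = 4 J$
$H{\left(1 \right)} 331 = 4 \cdot 1 \cdot 331 = 4 \cdot 331 = 1324$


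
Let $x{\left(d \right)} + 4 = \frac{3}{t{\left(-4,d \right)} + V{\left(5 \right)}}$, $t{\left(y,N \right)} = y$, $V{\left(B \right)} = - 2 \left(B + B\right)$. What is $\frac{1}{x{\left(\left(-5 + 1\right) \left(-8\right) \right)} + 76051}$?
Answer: $\frac{8}{608375} \approx 1.315 \cdot 10^{-5}$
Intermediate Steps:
$V{\left(B \right)} = - 4 B$ ($V{\left(B \right)} = - 2 \cdot 2 B = - 4 B$)
$x{\left(d \right)} = - \frac{33}{8}$ ($x{\left(d \right)} = -4 + \frac{3}{-4 - 20} = -4 + \frac{3}{-24} = -4 + 3 \left(- \frac{1}{24}\right) = -4 - \frac{1}{8} = - \frac{33}{8}$)
$\frac{1}{x{\left(\left(-5 + 1\right) \left(-8\right) \right)} + 76051} = \frac{1}{- \frac{33}{8} + 76051} = \frac{1}{\frac{608375}{8}} = \frac{8}{608375}$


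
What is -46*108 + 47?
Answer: -4921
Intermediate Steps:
-46*108 + 47 = -4968 + 47 = -4921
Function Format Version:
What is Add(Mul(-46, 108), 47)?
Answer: -4921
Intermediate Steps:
Add(Mul(-46, 108), 47) = Add(-4968, 47) = -4921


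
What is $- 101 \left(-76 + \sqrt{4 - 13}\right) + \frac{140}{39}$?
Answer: $\frac{299504}{39} - 303 i \approx 7679.6 - 303.0 i$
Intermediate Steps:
$- 101 \left(-76 + \sqrt{4 - 13}\right) + \frac{140}{39} = - 101 \left(-76 + \sqrt{-9}\right) + 140 \cdot \frac{1}{39} = - 101 \left(-76 + 3 i\right) + \frac{140}{39} = \left(7676 - 303 i\right) + \frac{140}{39} = \frac{299504}{39} - 303 i$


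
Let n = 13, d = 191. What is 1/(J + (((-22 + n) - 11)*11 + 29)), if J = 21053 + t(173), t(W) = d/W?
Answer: 173/3609317 ≈ 4.7932e-5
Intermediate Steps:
t(W) = 191/W
J = 3642360/173 (J = 21053 + 191/173 = 3642360/173 ≈ 21054.)
1/(J + (((-22 + n) - 11)*11 + 29)) = 1/(3642360/173 + (((-22 + 13) - 11)*11 + 29)) = 1/(3642360/173 + ((-9 - 11)*11 + 29)) = 1/(3642360/173 + (-20*11 + 29)) = 1/(3642360/173 + (-220 + 29)) = 1/(3642360/173 - 191) = 1/(3609317/173) = 173/3609317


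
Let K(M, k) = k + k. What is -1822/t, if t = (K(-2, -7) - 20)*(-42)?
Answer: -911/714 ≈ -1.2759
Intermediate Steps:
K(M, k) = 2*k
t = 1428 (t = (2*(-7) - 20)*(-42) = (-14 - 20)*(-42) = -34*(-42) = 1428)
-1822/t = -1822/1428 = -1822*1/1428 = -911/714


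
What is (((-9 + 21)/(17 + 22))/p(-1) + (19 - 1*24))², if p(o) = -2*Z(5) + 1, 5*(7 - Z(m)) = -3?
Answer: 21483225/851929 ≈ 25.217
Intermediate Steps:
Z(m) = 38/5 (Z(m) = 7 - ⅕*(-3) = 7 + ⅗ = 38/5)
p(o) = -71/5 (p(o) = -2*38/5 + 1 = -76/5 + 1 = -71/5)
(((-9 + 21)/(17 + 22))/p(-1) + (19 - 1*24))² = (((-9 + 21)/(17 + 22))/(-71/5) + (19 - 1*24))² = ((12/39)*(-5/71) + (19 - 24))² = ((12*(1/39))*(-5/71) - 5)² = ((4/13)*(-5/71) - 5)² = (-20/923 - 5)² = (-4635/923)² = 21483225/851929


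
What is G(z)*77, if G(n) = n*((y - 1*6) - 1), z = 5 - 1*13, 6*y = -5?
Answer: 14476/3 ≈ 4825.3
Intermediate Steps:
y = -⅚ (y = (⅙)*(-5) = -⅚ ≈ -0.83333)
z = -8 (z = 5 - 13 = -8)
G(n) = -47*n/6 (G(n) = n*((-⅚ - 1*6) - 1) = n*((-⅚ - 6) - 1) = n*(-41/6 - 1) = n*(-47/6) = -47*n/6)
G(z)*77 = -47/6*(-8)*77 = (188/3)*77 = 14476/3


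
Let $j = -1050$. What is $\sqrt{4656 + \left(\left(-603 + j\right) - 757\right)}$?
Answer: $\sqrt{2246} \approx 47.392$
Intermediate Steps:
$\sqrt{4656 + \left(\left(-603 + j\right) - 757\right)} = \sqrt{4656 - 2410} = \sqrt{2246}$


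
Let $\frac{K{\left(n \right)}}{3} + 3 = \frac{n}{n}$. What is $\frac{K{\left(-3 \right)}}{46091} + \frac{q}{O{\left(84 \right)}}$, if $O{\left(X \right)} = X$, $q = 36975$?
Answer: $\frac{568071407}{1290548} \approx 440.18$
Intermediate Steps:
$K{\left(n \right)} = -6$ ($K{\left(n \right)} = -9 + 3 \frac{n}{n} = -9 + 3 \cdot 1 = -9 + 3 = -6$)
$\frac{K{\left(-3 \right)}}{46091} + \frac{q}{O{\left(84 \right)}} = - \frac{6}{46091} + \frac{36975}{84} = \left(-6\right) \frac{1}{46091} + 36975 \cdot \frac{1}{84} = - \frac{6}{46091} + \frac{12325}{28} = \frac{568071407}{1290548}$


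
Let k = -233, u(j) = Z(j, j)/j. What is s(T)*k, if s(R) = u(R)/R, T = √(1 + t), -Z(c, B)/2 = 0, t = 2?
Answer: 0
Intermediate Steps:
Z(c, B) = 0 (Z(c, B) = -2*0 = 0)
u(j) = 0 (u(j) = 0/j = 0)
T = √3 (T = √(1 + 2) = √3 ≈ 1.7320)
s(R) = 0 (s(R) = 0/R = 0)
s(T)*k = 0*(-233) = 0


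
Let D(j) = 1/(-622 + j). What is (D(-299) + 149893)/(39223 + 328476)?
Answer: 138051452/338650779 ≈ 0.40765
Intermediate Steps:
(D(-299) + 149893)/(39223 + 328476) = (1/(-622 - 299) + 149893)/(39223 + 328476) = (1/(-921) + 149893)/367699 = (-1/921 + 149893)*(1/367699) = (138051452/921)*(1/367699) = 138051452/338650779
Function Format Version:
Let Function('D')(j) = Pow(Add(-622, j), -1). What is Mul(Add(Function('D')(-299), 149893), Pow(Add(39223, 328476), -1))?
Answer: Rational(138051452, 338650779) ≈ 0.40765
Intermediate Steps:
Mul(Add(Function('D')(-299), 149893), Pow(Add(39223, 328476), -1)) = Mul(Add(Pow(Add(-622, -299), -1), 149893), Pow(Add(39223, 328476), -1)) = Mul(Add(Pow(-921, -1), 149893), Pow(367699, -1)) = Mul(Add(Rational(-1, 921), 149893), Rational(1, 367699)) = Mul(Rational(138051452, 921), Rational(1, 367699)) = Rational(138051452, 338650779)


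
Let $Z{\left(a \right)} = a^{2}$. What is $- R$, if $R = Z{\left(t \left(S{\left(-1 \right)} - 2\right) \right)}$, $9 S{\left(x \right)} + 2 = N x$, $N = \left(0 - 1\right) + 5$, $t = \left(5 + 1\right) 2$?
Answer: $-1024$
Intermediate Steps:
$t = 12$ ($t = 6 \cdot 2 = 12$)
$N = 4$ ($N = -1 + 5 = 4$)
$S{\left(x \right)} = - \frac{2}{9} + \frac{4 x}{9}$
$R = 1024$ ($R = \left(12 \left(\left(- \frac{2}{9} + \frac{4}{9} \left(-1\right)\right) - 2\right)\right)^{2} = \left(12 \left(\left(- \frac{2}{9} - \frac{4}{9}\right) - 2\right)\right)^{2} = \left(12 \left(- \frac{2}{3} - 2\right)\right)^{2} = \left(12 \left(- \frac{8}{3}\right)\right)^{2} = \left(-32\right)^{2} = 1024$)
$- R = \left(-1\right) 1024 = -1024$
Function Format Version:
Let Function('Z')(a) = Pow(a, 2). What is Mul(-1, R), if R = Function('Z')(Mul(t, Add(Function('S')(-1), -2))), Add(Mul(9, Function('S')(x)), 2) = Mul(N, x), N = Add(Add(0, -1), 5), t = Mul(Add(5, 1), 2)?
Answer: -1024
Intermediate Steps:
t = 12 (t = Mul(6, 2) = 12)
N = 4 (N = Add(-1, 5) = 4)
Function('S')(x) = Add(Rational(-2, 9), Mul(Rational(4, 9), x)) (Function('S')(x) = Add(Rational(-2, 9), Mul(Rational(1, 9), Mul(4, x))) = Add(Rational(-2, 9), Mul(Rational(4, 9), x)))
R = 1024 (R = Pow(Mul(12, Add(Add(Rational(-2, 9), Mul(Rational(4, 9), -1)), -2)), 2) = Pow(Mul(12, Add(Add(Rational(-2, 9), Rational(-4, 9)), -2)), 2) = Pow(Mul(12, Add(Rational(-2, 3), -2)), 2) = Pow(Mul(12, Rational(-8, 3)), 2) = Pow(-32, 2) = 1024)
Mul(-1, R) = Mul(-1, 1024) = -1024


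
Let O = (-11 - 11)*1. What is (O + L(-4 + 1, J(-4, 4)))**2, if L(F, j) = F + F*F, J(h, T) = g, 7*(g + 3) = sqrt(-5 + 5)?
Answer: 256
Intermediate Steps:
g = -3 (g = -3 + sqrt(-5 + 5)/7 = -3 + sqrt(0)/7 = -3 + (1/7)*0 = -3 + 0 = -3)
J(h, T) = -3
O = -22 (O = -22*1 = -22)
L(F, j) = F + F**2
(O + L(-4 + 1, J(-4, 4)))**2 = (-22 + (-4 + 1)*(1 + (-4 + 1)))**2 = (-22 - 3*(1 - 3))**2 = (-22 - 3*(-2))**2 = (-22 + 6)**2 = (-16)**2 = 256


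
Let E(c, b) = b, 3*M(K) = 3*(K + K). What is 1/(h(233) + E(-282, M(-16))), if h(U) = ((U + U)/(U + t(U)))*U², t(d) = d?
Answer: 1/54257 ≈ 1.8431e-5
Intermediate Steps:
M(K) = 2*K (M(K) = (3*(K + K))/3 = (3*(2*K))/3 = (6*K)/3 = 2*K)
h(U) = U² (h(U) = ((U + U)/(U + U))*U² = ((2*U)/((2*U)))*U² = ((2*U)*(1/(2*U)))*U² = 1*U² = U²)
1/(h(233) + E(-282, M(-16))) = 1/(233² + 2*(-16)) = 1/(54289 - 32) = 1/54257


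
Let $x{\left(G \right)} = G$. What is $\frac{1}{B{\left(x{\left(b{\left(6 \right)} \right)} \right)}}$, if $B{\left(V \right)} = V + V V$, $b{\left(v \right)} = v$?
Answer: $\frac{1}{42} \approx 0.02381$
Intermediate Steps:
$B{\left(V \right)} = V + V^{2}$
$\frac{1}{B{\left(x{\left(b{\left(6 \right)} \right)} \right)}} = \frac{1}{6 \left(1 + 6\right)} = \frac{1}{6 \cdot 7} = \frac{1}{42}$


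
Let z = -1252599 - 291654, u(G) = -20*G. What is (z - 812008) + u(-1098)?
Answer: -2334301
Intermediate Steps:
z = -1544253
(z - 812008) + u(-1098) = (-1544253 - 812008) - 20*(-1098) = -2356261 + 21960 = -2334301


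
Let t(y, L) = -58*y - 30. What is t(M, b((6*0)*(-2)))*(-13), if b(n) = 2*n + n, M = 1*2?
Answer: 1898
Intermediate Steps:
M = 2
b(n) = 3*n
t(y, L) = -30 - 58*y
t(M, b((6*0)*(-2)))*(-13) = (-30 - 58*2)*(-13) = (-30 - 116)*(-13) = -146*(-13) = 1898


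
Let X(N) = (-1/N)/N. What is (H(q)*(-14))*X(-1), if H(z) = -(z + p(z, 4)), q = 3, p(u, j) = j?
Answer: -98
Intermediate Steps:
X(N) = -1/N**2
H(z) = -4 - z (H(z) = -(z + 4) = -(4 + z) = -4 - z)
(H(q)*(-14))*X(-1) = ((-4 - 1*3)*(-14))*(-1/(-1)**2) = ((-4 - 3)*(-14))*(-1*1) = -7*(-14)*(-1) = 98*(-1) = -98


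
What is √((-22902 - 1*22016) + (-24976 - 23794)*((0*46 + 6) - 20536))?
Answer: 21*√2270302 ≈ 31642.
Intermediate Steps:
√((-22902 - 1*22016) + (-24976 - 23794)*((0*46 + 6) - 20536)) = √((-22902 - 22016) - 48770*((0 + 6) - 20536)) = √(-44918 - 48770*(6 - 20536)) = √(-44918 - 48770*(-20530)) = √(-44918 + 1001248100) = √1001203182 = 21*√2270302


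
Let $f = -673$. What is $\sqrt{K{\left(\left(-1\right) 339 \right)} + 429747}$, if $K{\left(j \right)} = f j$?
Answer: $\sqrt{657894} \approx 811.11$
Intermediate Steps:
$K{\left(j \right)} = - 673 j$
$\sqrt{K{\left(\left(-1\right) 339 \right)} + 429747} = \sqrt{- 673 \left(\left(-1\right) 339\right) + 429747} = \sqrt{\left(-673\right) \left(-339\right) + 429747} = \sqrt{228147 + 429747} = \sqrt{657894}$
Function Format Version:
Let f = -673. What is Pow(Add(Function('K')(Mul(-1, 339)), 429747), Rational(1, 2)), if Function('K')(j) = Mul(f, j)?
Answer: Pow(657894, Rational(1, 2)) ≈ 811.11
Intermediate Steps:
Function('K')(j) = Mul(-673, j)
Pow(Add(Function('K')(Mul(-1, 339)), 429747), Rational(1, 2)) = Pow(Add(Mul(-673, Mul(-1, 339)), 429747), Rational(1, 2)) = Pow(Add(Mul(-673, -339), 429747), Rational(1, 2)) = Pow(Add(228147, 429747), Rational(1, 2)) = Pow(657894, Rational(1, 2))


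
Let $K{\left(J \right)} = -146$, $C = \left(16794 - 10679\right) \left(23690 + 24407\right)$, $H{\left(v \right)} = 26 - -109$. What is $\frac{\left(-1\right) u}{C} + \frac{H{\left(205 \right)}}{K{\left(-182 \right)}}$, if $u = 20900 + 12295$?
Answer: $- \frac{7942024479}{8588104126} \approx -0.92477$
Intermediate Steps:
$u = 33195$
$H{\left(v \right)} = 135$ ($H{\left(v \right)} = 26 + 109 = 135$)
$C = 294113155$ ($C = 6115 \cdot 48097 = 294113155$)
$\frac{\left(-1\right) u}{C} + \frac{H{\left(205 \right)}}{K{\left(-182 \right)}} = \frac{\left(-1\right) 33195}{294113155} + \frac{135}{-146} = \left(-33195\right) \frac{1}{294113155} + 135 \left(- \frac{1}{146}\right) = - \frac{6639}{58822631} - \frac{135}{146} = - \frac{7942024479}{8588104126}$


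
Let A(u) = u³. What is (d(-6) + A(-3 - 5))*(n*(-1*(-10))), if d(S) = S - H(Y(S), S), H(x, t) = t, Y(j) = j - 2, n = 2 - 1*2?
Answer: 0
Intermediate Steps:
n = 0 (n = 2 - 2 = 0)
Y(j) = -2 + j
d(S) = 0 (d(S) = S - S = 0)
(d(-6) + A(-3 - 5))*(n*(-1*(-10))) = (0 + (-3 - 5)³)*(0*(-1*(-10))) = (0 + (-8)³)*(0*10) = (0 - 512)*0 = -512*0 = 0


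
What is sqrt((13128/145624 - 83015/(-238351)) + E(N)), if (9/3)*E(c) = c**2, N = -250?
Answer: 4*sqrt(220602446216794344715842)/13016109759 ≈ 144.34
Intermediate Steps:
E(c) = c**2/3
sqrt((13128/145624 - 83015/(-238351)) + E(N)) = sqrt((13128/145624 - 83015/(-238351)) + (1/3)*(-250)**2) = sqrt((13128*(1/145624) - 83015*(-1/238351)) + (1/3)*62500) = sqrt((1641/18203 + 83015/238351) + 62500/3) = sqrt(1902256036/4338703253 + 62500/3) = sqrt(271174660080608/13016109759) = 4*sqrt(220602446216794344715842)/13016109759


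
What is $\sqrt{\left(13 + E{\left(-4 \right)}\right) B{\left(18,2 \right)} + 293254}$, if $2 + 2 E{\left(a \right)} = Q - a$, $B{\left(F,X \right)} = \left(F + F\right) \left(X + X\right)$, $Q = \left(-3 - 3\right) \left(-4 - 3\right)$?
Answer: $\sqrt{298294} \approx 546.16$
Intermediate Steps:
$Q = 42$ ($Q = \left(-6\right) \left(-7\right) = 42$)
$B{\left(F,X \right)} = 4 F X$ ($B{\left(F,X \right)} = 2 F 2 X = 4 F X$)
$E{\left(a \right)} = 20 - \frac{a}{2}$ ($E{\left(a \right)} = -1 + \frac{42 - a}{2} = -1 - \left(-21 + \frac{a}{2}\right) = 20 - \frac{a}{2}$)
$\sqrt{\left(13 + E{\left(-4 \right)}\right) B{\left(18,2 \right)} + 293254} = \sqrt{\left(13 + \left(20 - -2\right)\right) 4 \cdot 18 \cdot 2 + 293254} = \sqrt{\left(13 + \left(20 + 2\right)\right) 144 + 293254} = \sqrt{\left(13 + 22\right) 144 + 293254} = \sqrt{35 \cdot 144 + 293254} = \sqrt{5040 + 293254} = \sqrt{298294}$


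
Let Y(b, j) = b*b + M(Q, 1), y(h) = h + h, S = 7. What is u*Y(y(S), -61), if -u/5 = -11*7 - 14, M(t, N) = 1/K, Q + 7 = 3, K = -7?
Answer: 89115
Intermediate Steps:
Q = -4 (Q = -7 + 3 = -4)
M(t, N) = -⅐ (M(t, N) = 1/(-7) = -⅐)
y(h) = 2*h
Y(b, j) = -⅐ + b² (Y(b, j) = b*b - ⅐ = b² - ⅐ = -⅐ + b²)
u = 455 (u = -5*(-11*7 - 14) = -5*(-77 - 14) = -5*(-91) = 455)
u*Y(y(S), -61) = 455*(-⅐ + (2*7)²) = 455*(-⅐ + 14²) = 455*(-⅐ + 196) = 455*(1371/7) = 89115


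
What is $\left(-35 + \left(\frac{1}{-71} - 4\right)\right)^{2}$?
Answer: $\frac{7672900}{5041} \approx 1522.1$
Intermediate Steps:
$\left(-35 + \left(\frac{1}{-71} - 4\right)\right)^{2} = \left(-35 - \frac{285}{71}\right)^{2} = \left(- \frac{2770}{71}\right)^{2} = \frac{7672900}{5041}$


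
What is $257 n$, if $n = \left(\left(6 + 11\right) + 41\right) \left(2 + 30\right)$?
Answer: $476992$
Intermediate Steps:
$n = 1856$ ($n = \left(17 + 41\right) 32 = 58 \cdot 32 = 1856$)
$257 n = 257 \cdot 1856 = 476992$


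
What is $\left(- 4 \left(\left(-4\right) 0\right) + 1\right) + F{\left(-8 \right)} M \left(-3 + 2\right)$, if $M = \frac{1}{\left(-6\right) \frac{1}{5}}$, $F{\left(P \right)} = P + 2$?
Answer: $-4$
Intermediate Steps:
$F{\left(P \right)} = 2 + P$
$M = - \frac{5}{6}$ ($M = \frac{1}{\left(-6\right) \frac{1}{5}} = \frac{1}{- \frac{6}{5}} = - \frac{5}{6} \approx -0.83333$)
$\left(- 4 \left(\left(-4\right) 0\right) + 1\right) + F{\left(-8 \right)} M \left(-3 + 2\right) = \left(- 4 \left(\left(-4\right) 0\right) + 1\right) + \left(2 - 8\right) \left(- \frac{5 \left(-3 + 2\right)}{6}\right) = \left(\left(-4\right) 0 + 1\right) - 6 \left(\left(- \frac{5}{6}\right) \left(-1\right)\right) = \left(0 + 1\right) - 5 = 1 - 5 = -4$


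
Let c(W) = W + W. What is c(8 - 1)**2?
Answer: 196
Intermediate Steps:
c(W) = 2*W
c(8 - 1)**2 = (2*(8 - 1))**2 = (2*7)**2 = 14**2 = 196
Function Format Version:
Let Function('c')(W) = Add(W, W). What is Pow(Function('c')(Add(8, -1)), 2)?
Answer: 196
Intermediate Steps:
Function('c')(W) = Mul(2, W)
Pow(Function('c')(Add(8, -1)), 2) = Pow(Mul(2, Add(8, -1)), 2) = Pow(Mul(2, 7), 2) = Pow(14, 2) = 196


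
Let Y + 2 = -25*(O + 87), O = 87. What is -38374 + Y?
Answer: -42726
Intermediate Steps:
Y = -4352 (Y = -2 - 25*(87 + 87) = -2 - 25*174 = -2 - 4350 = -4352)
-38374 + Y = -38374 - 4352 = -42726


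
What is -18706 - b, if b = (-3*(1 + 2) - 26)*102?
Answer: -15136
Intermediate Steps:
b = -3570 (b = (-3*3 - 26)*102 = (-9 - 26)*102 = -35*102 = -3570)
-18706 - b = -18706 - 1*(-3570) = -18706 + 3570 = -15136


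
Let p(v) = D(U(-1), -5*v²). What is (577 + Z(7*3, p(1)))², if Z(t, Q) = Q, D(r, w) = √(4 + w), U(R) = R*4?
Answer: (577 + I)² ≈ 3.3293e+5 + 1154.0*I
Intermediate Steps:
U(R) = 4*R
p(v) = √(4 - 5*v²)
(577 + Z(7*3, p(1)))² = (577 + √(4 - 5*1²))² = (577 + √(4 - 5*1))² = (577 + √(4 - 5))² = (577 + √(-1))² = (577 + I)²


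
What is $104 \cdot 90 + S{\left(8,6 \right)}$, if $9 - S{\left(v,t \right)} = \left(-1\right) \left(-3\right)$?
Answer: $9366$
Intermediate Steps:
$S{\left(v,t \right)} = 6$ ($S{\left(v,t \right)} = 9 - \left(-1\right) \left(-3\right) = 9 - 3 = 6$)
$104 \cdot 90 + S{\left(8,6 \right)} = 104 \cdot 90 + 6 = 9360 + 6 = 9366$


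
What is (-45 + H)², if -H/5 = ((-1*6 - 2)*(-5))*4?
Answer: 714025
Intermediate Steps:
H = -800 (H = -5*(-1*6 - 2)*(-5)*4 = -5*(-6 - 2)*(-5)*4 = -5*(-8*(-5))*4 = -200*4 = -5*160 = -800)
(-45 + H)² = (-45 - 800)² = (-845)² = 714025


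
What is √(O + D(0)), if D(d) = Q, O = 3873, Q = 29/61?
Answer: √14413202/61 ≈ 62.237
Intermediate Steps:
Q = 29/61 (Q = 29*(1/61) = 29/61 ≈ 0.47541)
D(d) = 29/61
√(O + D(0)) = √(3873 + 29/61) = √(236282/61) = √14413202/61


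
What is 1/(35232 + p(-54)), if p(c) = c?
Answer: 1/35178 ≈ 2.8427e-5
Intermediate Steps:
1/(35232 + p(-54)) = 1/(35232 - 54) = 1/35178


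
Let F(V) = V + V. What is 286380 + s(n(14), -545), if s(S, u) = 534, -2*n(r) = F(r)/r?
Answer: 286914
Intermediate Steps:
F(V) = 2*V
n(r) = -1 (n(r) = -2*r/(2*r) = -½*2 = -1)
286380 + s(n(14), -545) = 286380 + 534 = 286914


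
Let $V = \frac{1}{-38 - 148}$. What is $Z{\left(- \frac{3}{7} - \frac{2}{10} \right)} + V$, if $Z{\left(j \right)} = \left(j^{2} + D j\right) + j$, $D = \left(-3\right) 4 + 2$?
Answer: $\frac{1377779}{227850} \approx 6.0469$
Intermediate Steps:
$D = -10$ ($D = -12 + 2 = -10$)
$Z{\left(j \right)} = j^{2} - 9 j$ ($Z{\left(j \right)} = \left(j^{2} - 10 j\right) + j = j^{2} - 9 j$)
$V = - \frac{1}{186}$ ($V = \frac{1}{-186} = - \frac{1}{186} \approx -0.0053763$)
$Z{\left(- \frac{3}{7} - \frac{2}{10} \right)} + V = \left(- \frac{3}{7} - \frac{2}{10}\right) \left(-9 - \left(\frac{1}{5} + \frac{3}{7}\right)\right) - \frac{1}{186} = \left(\left(-3\right) \frac{1}{7} - \frac{1}{5}\right) \left(-9 - \frac{22}{35}\right) - \frac{1}{186} = \left(- \frac{3}{7} - \frac{1}{5}\right) \left(-9 - \frac{22}{35}\right) - \frac{1}{186} = - \frac{22 \left(-9 - \frac{22}{35}\right)}{35} - \frac{1}{186} = \left(- \frac{22}{35}\right) \left(- \frac{337}{35}\right) - \frac{1}{186} = \frac{7414}{1225} - \frac{1}{186} = \frac{1377779}{227850}$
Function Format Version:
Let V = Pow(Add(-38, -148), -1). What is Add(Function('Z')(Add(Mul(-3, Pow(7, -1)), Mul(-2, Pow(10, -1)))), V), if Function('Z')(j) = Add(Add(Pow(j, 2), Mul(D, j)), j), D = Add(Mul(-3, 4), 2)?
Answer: Rational(1377779, 227850) ≈ 6.0469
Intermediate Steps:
D = -10 (D = Add(-12, 2) = -10)
Function('Z')(j) = Add(Pow(j, 2), Mul(-9, j)) (Function('Z')(j) = Add(Add(Pow(j, 2), Mul(-10, j)), j) = Add(Pow(j, 2), Mul(-9, j)))
V = Rational(-1, 186) (V = Pow(-186, -1) = Rational(-1, 186) ≈ -0.0053763)
Add(Function('Z')(Add(Mul(-3, Pow(7, -1)), Mul(-2, Pow(10, -1)))), V) = Add(Mul(Add(Mul(-3, Pow(7, -1)), Mul(-2, Pow(10, -1))), Add(-9, Add(Mul(-3, Pow(7, -1)), Mul(-2, Pow(10, -1))))), Rational(-1, 186)) = Add(Mul(Add(Mul(-3, Rational(1, 7)), Mul(-2, Rational(1, 10))), Add(-9, Add(Mul(-3, Rational(1, 7)), Mul(-2, Rational(1, 10))))), Rational(-1, 186)) = Add(Mul(Add(Rational(-3, 7), Rational(-1, 5)), Add(-9, Add(Rational(-3, 7), Rational(-1, 5)))), Rational(-1, 186)) = Add(Mul(Rational(-22, 35), Add(-9, Rational(-22, 35))), Rational(-1, 186)) = Add(Mul(Rational(-22, 35), Rational(-337, 35)), Rational(-1, 186)) = Add(Rational(7414, 1225), Rational(-1, 186)) = Rational(1377779, 227850)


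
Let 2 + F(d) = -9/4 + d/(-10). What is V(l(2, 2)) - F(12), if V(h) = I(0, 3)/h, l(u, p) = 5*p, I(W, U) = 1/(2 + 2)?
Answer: 219/40 ≈ 5.4750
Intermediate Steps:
I(W, U) = ¼ (I(W, U) = 1/4 = ¼)
V(h) = 1/(4*h)
F(d) = -17/4 - d/10 (F(d) = -2 + (-9/4 + d/(-10)) = -2 + (-9*¼ + d*(-⅒)) = -2 + (-9/4 - d/10) = -17/4 - d/10)
V(l(2, 2)) - F(12) = 1/(4*((5*2))) - (-17/4 - ⅒*12) = (¼)/10 - (-17/4 - 6/5) = (¼)*(⅒) - 1*(-109/20) = 1/40 + 109/20 = 219/40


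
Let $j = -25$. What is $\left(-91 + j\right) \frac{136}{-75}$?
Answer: $\frac{15776}{75} \approx 210.35$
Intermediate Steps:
$\left(-91 + j\right) \frac{136}{-75} = \left(-91 - 25\right) \frac{136}{-75} = - 116 \cdot 136 \left(- \frac{1}{75}\right) = \left(-116\right) \left(- \frac{136}{75}\right) = \frac{15776}{75}$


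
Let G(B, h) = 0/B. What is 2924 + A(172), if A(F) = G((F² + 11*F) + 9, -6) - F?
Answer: 2752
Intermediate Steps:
G(B, h) = 0
A(F) = -F (A(F) = 0 - F = -F)
2924 + A(172) = 2924 - 1*172 = 2924 - 172 = 2752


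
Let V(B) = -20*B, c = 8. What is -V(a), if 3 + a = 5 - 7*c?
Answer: -1080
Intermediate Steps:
a = -54 (a = -3 + (5 - 7*8) = -3 + (5 - 56) = -3 - 51 = -54)
-V(a) = -(-20)*(-54) = -1*1080 = -1080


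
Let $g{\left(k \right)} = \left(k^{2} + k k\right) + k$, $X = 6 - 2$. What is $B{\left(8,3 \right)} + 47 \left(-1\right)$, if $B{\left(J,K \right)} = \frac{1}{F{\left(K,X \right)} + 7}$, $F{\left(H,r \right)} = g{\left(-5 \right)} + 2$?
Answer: $- \frac{2537}{54} \approx -46.982$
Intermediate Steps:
$X = 4$ ($X = 6 - 2 = 4$)
$g{\left(k \right)} = k + 2 k^{2}$ ($g{\left(k \right)} = \left(k^{2} + k^{2}\right) + k = 2 k^{2} + k = k + 2 k^{2}$)
$F{\left(H,r \right)} = 47$ ($F{\left(H,r \right)} = - 5 \left(1 + 2 \left(-5\right)\right) + 2 = - 5 \left(1 - 10\right) + 2 = \left(-5\right) \left(-9\right) + 2 = 45 + 2 = 47$)
$B{\left(J,K \right)} = \frac{1}{54}$ ($B{\left(J,K \right)} = \frac{1}{47 + 7} = \frac{1}{54}$)
$B{\left(8,3 \right)} + 47 \left(-1\right) = \frac{1}{54} + 47 \left(-1\right) = \frac{1}{54} - 47 = - \frac{2537}{54}$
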